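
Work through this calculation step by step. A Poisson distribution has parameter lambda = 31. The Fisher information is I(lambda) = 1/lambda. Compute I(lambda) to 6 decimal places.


Fisher information for Poisson: I(lambda) = 1/lambda.
lambda = 31.
I(lambda) = 1/31 = 0.032258

0.032258


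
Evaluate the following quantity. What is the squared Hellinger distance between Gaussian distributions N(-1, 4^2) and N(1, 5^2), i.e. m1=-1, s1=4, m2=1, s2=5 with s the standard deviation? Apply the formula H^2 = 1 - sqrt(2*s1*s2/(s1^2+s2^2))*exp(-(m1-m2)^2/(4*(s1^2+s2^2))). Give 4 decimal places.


Squared Hellinger distance for Gaussians:
H^2 = 1 - sqrt(2*s1*s2/(s1^2+s2^2)) * exp(-(m1-m2)^2/(4*(s1^2+s2^2))).
s1^2 = 16, s2^2 = 25, s1^2+s2^2 = 41.
sqrt(2*4*5/(41)) = 0.98773.
(m1-m2)^2 = (-2)^2 = 4.
exp(-4/(4*41)) = exp(-0.02439) = 0.975905.
H^2 = 1 - 0.98773*0.975905 = 0.0361

0.0361


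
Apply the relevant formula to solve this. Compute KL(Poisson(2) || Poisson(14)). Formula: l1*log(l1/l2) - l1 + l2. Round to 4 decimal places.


KL divergence for Poisson:
KL = l1*log(l1/l2) - l1 + l2.
l1 = 2, l2 = 14.
log(2/14) = -1.94591.
l1*log(l1/l2) = 2 * -1.94591 = -3.89182.
KL = -3.89182 - 2 + 14 = 8.1082

8.1082


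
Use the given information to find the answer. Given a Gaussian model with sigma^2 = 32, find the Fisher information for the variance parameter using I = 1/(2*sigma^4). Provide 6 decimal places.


Fisher information for variance: I(sigma^2) = 1/(2*sigma^4).
sigma^2 = 32, so sigma^4 = 1024.
I = 1/(2*1024) = 1/2048 = 0.000488

0.000488


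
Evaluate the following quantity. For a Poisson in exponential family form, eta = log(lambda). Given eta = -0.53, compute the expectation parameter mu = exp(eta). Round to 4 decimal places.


Expectation parameter for Poisson exponential family:
mu = exp(eta).
eta = -0.53.
mu = exp(-0.53) = 0.5886

0.5886


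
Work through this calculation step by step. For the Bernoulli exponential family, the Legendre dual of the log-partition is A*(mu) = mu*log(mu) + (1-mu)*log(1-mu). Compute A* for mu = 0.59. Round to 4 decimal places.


Legendre transform for Bernoulli:
A*(mu) = mu*log(mu) + (1-mu)*log(1-mu).
mu = 0.59, 1-mu = 0.41.
mu*log(mu) = 0.59*log(0.59) = -0.311303.
(1-mu)*log(1-mu) = 0.41*log(0.41) = -0.365555.
A* = -0.311303 + -0.365555 = -0.6769

-0.6769


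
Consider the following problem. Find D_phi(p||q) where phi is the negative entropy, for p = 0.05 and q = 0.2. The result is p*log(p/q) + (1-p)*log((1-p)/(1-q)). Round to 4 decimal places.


Bregman divergence with negative entropy generator:
D = p*log(p/q) + (1-p)*log((1-p)/(1-q)).
p = 0.05, q = 0.2.
p*log(p/q) = 0.05*log(0.05/0.2) = -0.069315.
(1-p)*log((1-p)/(1-q)) = 0.95*log(0.95/0.8) = 0.163258.
D = -0.069315 + 0.163258 = 0.0939

0.0939


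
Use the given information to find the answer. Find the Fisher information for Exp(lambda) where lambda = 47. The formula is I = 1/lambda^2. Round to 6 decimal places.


Fisher information for exponential: I(lambda) = 1/lambda^2.
lambda = 47, lambda^2 = 2209.
I = 1/2209 = 0.000453

0.000453


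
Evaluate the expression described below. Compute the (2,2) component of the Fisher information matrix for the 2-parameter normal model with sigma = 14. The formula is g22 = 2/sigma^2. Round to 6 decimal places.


For the 2-parameter normal family, the Fisher metric has:
  g11 = 1/sigma^2, g22 = 2/sigma^2.
sigma = 14, sigma^2 = 196.
g22 = 0.010204

0.010204


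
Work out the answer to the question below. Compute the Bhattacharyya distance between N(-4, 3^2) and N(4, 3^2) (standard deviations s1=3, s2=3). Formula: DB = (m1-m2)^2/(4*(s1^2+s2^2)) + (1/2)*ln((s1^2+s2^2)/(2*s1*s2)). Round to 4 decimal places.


Bhattacharyya distance between two Gaussians:
DB = (m1-m2)^2/(4*(s1^2+s2^2)) + (1/2)*ln((s1^2+s2^2)/(2*s1*s2)).
(m1-m2)^2 = (-8)^2 = 64.
s1^2+s2^2 = 9 + 9 = 18.
term1 = 64/72 = 0.888889.
term2 = 0.5*ln(18/18.0) = 0.0.
DB = 0.888889 + 0.0 = 0.8889

0.8889


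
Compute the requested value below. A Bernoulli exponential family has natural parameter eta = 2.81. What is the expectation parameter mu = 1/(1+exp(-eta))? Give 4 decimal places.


Dual coordinate (expectation parameter) for Bernoulli:
mu = 1/(1+exp(-eta)).
eta = 2.81.
exp(-eta) = exp(-2.81) = 0.060205.
mu = 1/(1+0.060205) = 0.9432

0.9432


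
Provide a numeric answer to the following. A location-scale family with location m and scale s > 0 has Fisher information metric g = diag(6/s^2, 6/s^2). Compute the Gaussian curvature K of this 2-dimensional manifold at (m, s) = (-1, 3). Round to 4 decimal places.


The metric has the form g = (A dm^2 + B ds^2)/s^2 with A = 6, B = 6.
Substitute u = sqrt(A/B)*m: g = B*(du^2 + ds^2)/s^2, i.e. B times the
Poincare upper half-plane metric, which has constant Gaussian curvature -1.
Scaling a 2D metric by a constant c divides the Gaussian curvature by c,
so K = -1/B = -1/(6) = -0.1667 everywhere (the point (m, s) = (-1, 3) is irrelevant:
the curvature is constant).
The requested Gaussian curvature is K = -0.1667.

-0.1667


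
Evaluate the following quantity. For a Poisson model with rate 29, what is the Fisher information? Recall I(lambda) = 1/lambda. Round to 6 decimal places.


Fisher information for Poisson: I(lambda) = 1/lambda.
lambda = 29.
I(lambda) = 1/29 = 0.034483

0.034483


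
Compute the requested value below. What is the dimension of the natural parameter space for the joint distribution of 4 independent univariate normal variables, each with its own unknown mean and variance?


Exponential family dimension calculation:
Each univariate normal has two natural parameters (mu/sigma^2 and -1/(2 sigma^2)).
With 4 independent components, dim = 2 * 4 = 8.

8


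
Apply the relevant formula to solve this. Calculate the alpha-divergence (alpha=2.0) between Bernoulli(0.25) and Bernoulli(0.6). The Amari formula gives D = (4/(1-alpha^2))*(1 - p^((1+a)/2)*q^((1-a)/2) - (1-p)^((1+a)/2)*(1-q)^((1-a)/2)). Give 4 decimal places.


Amari alpha-divergence:
D = (4/(1-alpha^2))*(1 - p^((1+a)/2)*q^((1-a)/2) - (1-p)^((1+a)/2)*(1-q)^((1-a)/2)).
alpha = 2.0, p = 0.25, q = 0.6.
e1 = (1+alpha)/2 = 1.5, e2 = (1-alpha)/2 = -0.5.
t1 = p^e1 * q^e2 = 0.25^1.5 * 0.6^-0.5 = 0.161374.
t2 = (1-p)^e1 * (1-q)^e2 = 0.75^1.5 * 0.4^-0.5 = 1.02698.
4/(1-alpha^2) = -1.333333.
D = -1.333333*(1 - 0.161374 - 1.02698) = 0.2511

0.2511


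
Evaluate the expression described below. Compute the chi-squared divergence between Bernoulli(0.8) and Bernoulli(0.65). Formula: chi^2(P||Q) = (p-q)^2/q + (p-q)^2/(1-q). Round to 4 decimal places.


Chi-squared divergence between Bernoulli distributions:
chi^2 = (p-q)^2/q + (p-q)^2/(1-q).
p = 0.8, q = 0.65, p-q = 0.15.
(p-q)^2 = 0.0225.
term1 = 0.0225/0.65 = 0.034615.
term2 = 0.0225/0.35 = 0.064286.
chi^2 = 0.034615 + 0.064286 = 0.0989

0.0989


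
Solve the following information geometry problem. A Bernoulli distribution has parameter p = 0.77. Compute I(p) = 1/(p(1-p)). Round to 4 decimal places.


For Bernoulli(p), Fisher information is I(p) = 1/(p*(1-p)).
p = 0.77, 1-p = 0.23.
p*(1-p) = 0.1771.
I(p) = 1/0.1771 = 5.6465

5.6465


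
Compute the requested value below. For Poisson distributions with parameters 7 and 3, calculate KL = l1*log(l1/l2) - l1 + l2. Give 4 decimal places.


KL divergence for Poisson:
KL = l1*log(l1/l2) - l1 + l2.
l1 = 7, l2 = 3.
log(7/3) = 0.847298.
l1*log(l1/l2) = 7 * 0.847298 = 5.931085.
KL = 5.931085 - 7 + 3 = 1.9311

1.9311


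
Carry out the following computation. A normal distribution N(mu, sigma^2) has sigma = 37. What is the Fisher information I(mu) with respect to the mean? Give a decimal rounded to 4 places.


The Fisher information for the mean of a normal distribution is I(mu) = 1/sigma^2.
sigma = 37, so sigma^2 = 1369.
I(mu) = 1/1369 = 0.0007

0.0007


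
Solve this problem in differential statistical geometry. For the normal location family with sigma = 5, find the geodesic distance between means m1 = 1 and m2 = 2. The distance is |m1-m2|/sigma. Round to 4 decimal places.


On the fixed-variance normal subfamily, geodesic distance = |m1-m2|/sigma.
|1 - 2| = 1.
sigma = 5.
d = 1/5 = 0.2000

0.2000


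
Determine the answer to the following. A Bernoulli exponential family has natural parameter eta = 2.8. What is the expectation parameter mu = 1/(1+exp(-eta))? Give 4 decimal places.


Dual coordinate (expectation parameter) for Bernoulli:
mu = 1/(1+exp(-eta)).
eta = 2.8.
exp(-eta) = exp(-2.8) = 0.06081.
mu = 1/(1+0.06081) = 0.9427

0.9427


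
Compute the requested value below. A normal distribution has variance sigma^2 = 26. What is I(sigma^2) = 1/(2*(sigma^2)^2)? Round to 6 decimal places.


Fisher information for variance: I(sigma^2) = 1/(2*sigma^4).
sigma^2 = 26, so sigma^4 = 676.
I = 1/(2*676) = 1/1352 = 0.000740

0.000740


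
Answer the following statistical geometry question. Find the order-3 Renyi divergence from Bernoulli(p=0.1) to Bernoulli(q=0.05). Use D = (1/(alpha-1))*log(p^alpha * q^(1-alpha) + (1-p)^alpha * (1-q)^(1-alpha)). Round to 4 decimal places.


Renyi divergence of order alpha between Bernoulli distributions:
D = (1/(alpha-1))*log(p^alpha * q^(1-alpha) + (1-p)^alpha * (1-q)^(1-alpha)).
alpha = 3, p = 0.1, q = 0.05.
p^alpha * q^(1-alpha) = 0.1^3 * 0.05^-2 = 0.4.
(1-p)^alpha * (1-q)^(1-alpha) = 0.9^3 * 0.95^-2 = 0.807756.
sum = 0.4 + 0.807756 = 1.207756.
D = (1/2)*log(1.207756) = 0.0944

0.0944


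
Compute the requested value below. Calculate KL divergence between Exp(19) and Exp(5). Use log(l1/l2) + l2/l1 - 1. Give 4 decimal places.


KL divergence for exponential family:
KL = log(l1/l2) + l2/l1 - 1.
log(19/5) = 1.335001.
5/19 = 0.263158.
KL = 1.335001 + 0.263158 - 1 = 0.5982

0.5982


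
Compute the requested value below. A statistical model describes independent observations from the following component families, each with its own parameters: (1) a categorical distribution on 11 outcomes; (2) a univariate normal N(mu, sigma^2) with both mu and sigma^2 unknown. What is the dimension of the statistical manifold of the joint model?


The dimension of a statistical manifold equals the number of free
(independent) real parameters of the model. For a product of independent
blocks the parameter counts add.
- categorical on 11 outcomes (probabilities sum to 1): 11-1 = 10.
- normal (mu, sigma^2): 2.
Total = 10 + 2 = 12.
Dimension = 12

12


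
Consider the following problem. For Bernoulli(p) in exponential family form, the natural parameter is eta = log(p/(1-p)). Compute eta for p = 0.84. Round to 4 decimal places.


Natural parameter for Bernoulli: eta = log(p/(1-p)).
p = 0.84, 1-p = 0.16.
p/(1-p) = 5.25.
eta = log(5.25) = 1.6582

1.6582


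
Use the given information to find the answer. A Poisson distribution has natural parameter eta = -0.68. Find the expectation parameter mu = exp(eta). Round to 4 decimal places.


Expectation parameter for Poisson exponential family:
mu = exp(eta).
eta = -0.68.
mu = exp(-0.68) = 0.5066

0.5066


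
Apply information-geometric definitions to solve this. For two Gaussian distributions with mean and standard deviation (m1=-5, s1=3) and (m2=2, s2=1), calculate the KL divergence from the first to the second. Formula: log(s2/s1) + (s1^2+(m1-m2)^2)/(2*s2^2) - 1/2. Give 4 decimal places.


KL divergence between normal distributions:
KL = log(s2/s1) + (s1^2 + (m1-m2)^2)/(2*s2^2) - 1/2.
log(1/3) = -1.098612.
(3^2 + (-5-2)^2)/(2*1^2) = (9 + 49)/2 = 29.0.
KL = -1.098612 + 29.0 - 0.5 = 27.4014

27.4014


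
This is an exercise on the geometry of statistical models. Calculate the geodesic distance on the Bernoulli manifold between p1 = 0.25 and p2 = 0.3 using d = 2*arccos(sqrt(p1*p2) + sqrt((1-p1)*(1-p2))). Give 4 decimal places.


Geodesic distance on Bernoulli manifold:
d(p1,p2) = 2*arccos(sqrt(p1*p2) + sqrt((1-p1)*(1-p2))).
sqrt(p1*p2) = sqrt(0.25*0.3) = 0.273861.
sqrt((1-p1)*(1-p2)) = sqrt(0.75*0.7) = 0.724569.
arg = 0.273861 + 0.724569 = 0.99843.
d = 2*arccos(0.99843) = 0.1121

0.1121


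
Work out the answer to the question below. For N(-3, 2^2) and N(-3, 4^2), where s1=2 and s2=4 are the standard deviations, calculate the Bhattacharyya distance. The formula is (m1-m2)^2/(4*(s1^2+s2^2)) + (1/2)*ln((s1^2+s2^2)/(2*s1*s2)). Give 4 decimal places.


Bhattacharyya distance between two Gaussians:
DB = (m1-m2)^2/(4*(s1^2+s2^2)) + (1/2)*ln((s1^2+s2^2)/(2*s1*s2)).
(m1-m2)^2 = (0)^2 = 0.
s1^2+s2^2 = 4 + 16 = 20.
term1 = 0/80 = 0.0.
term2 = 0.5*ln(20/16.0) = 0.111572.
DB = 0.0 + 0.111572 = 0.1116

0.1116


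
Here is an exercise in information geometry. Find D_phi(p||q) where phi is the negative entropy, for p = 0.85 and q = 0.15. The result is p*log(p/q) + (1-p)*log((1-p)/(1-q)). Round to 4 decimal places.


Bregman divergence with negative entropy generator:
D = p*log(p/q) + (1-p)*log((1-p)/(1-q)).
p = 0.85, q = 0.15.
p*log(p/q) = 0.85*log(0.85/0.15) = 1.474411.
(1-p)*log((1-p)/(1-q)) = 0.15*log(0.15/0.85) = -0.26019.
D = 1.474411 + -0.26019 = 1.2142

1.2142


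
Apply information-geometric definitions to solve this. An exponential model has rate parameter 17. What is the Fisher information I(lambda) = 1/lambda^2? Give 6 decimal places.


Fisher information for exponential: I(lambda) = 1/lambda^2.
lambda = 17, lambda^2 = 289.
I = 1/289 = 0.003460

0.003460


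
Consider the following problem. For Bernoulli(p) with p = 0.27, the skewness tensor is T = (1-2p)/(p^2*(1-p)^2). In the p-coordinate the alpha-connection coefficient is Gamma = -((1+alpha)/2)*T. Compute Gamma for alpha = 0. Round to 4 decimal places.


Skewness (Amari-Chentsov) tensor: T = (1-2p)/(p^2*(1-p)^2).
p = 0.27, 1-2p = 0.46, p^2 = 0.0729, (1-p)^2 = 0.5329.
T = 0.46/(0.0729 * 0.5329) = 11.840896.
In the p-coordinate, Gamma^(alpha) = Gamma^(0) - (alpha/2)*T with Gamma^(0) = (1/2)*g'(p) = -T/2,
so Gamma^(alpha) = -((1+alpha)/2)*T.
alpha = 0, -(1+alpha)/2 = -0.5.
Gamma = -0.5 * 11.840896 = -5.9204

-5.9204


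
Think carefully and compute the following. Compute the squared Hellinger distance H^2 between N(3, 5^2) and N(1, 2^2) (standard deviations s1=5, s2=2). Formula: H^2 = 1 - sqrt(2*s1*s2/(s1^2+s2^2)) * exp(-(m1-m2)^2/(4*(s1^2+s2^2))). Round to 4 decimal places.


Squared Hellinger distance for Gaussians:
H^2 = 1 - sqrt(2*s1*s2/(s1^2+s2^2)) * exp(-(m1-m2)^2/(4*(s1^2+s2^2))).
s1^2 = 25, s2^2 = 4, s1^2+s2^2 = 29.
sqrt(2*5*2/(29)) = 0.830455.
(m1-m2)^2 = (2)^2 = 4.
exp(-4/(4*29)) = exp(-0.034483) = 0.966105.
H^2 = 1 - 0.830455*0.966105 = 0.1977

0.1977


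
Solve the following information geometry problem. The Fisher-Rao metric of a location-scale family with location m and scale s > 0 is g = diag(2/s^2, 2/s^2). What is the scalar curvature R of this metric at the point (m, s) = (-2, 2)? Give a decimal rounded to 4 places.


The metric has the form g = (A dm^2 + B ds^2)/s^2 with A = 2, B = 2.
Substitute u = sqrt(A/B)*m: g = B*(du^2 + ds^2)/s^2, i.e. B times the
Poincare upper half-plane metric, which has constant Gaussian curvature -1.
Scaling a 2D metric by a constant c divides the Gaussian curvature by c,
so K = -1/B = -1/(2) = -0.5000 everywhere (the point (m, s) = (-2, 2) is irrelevant:
the curvature is constant).
Scalar curvature in dimension 2: R = 2K = -2/(2) = -1.0000.

-1.0000


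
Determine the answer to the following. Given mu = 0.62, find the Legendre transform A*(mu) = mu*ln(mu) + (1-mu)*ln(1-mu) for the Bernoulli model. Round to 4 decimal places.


Legendre transform for Bernoulli:
A*(mu) = mu*log(mu) + (1-mu)*log(1-mu).
mu = 0.62, 1-mu = 0.38.
mu*log(mu) = 0.62*log(0.62) = -0.296382.
(1-mu)*log(1-mu) = 0.38*log(0.38) = -0.367682.
A* = -0.296382 + -0.367682 = -0.6641

-0.6641


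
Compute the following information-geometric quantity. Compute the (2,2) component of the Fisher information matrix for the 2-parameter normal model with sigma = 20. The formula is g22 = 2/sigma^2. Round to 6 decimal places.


For the 2-parameter normal family, the Fisher metric has:
  g11 = 1/sigma^2, g22 = 2/sigma^2.
sigma = 20, sigma^2 = 400.
g22 = 0.005000

0.005000


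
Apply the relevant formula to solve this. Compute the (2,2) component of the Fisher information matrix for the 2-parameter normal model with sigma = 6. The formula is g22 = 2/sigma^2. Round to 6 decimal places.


For the 2-parameter normal family, the Fisher metric has:
  g11 = 1/sigma^2, g22 = 2/sigma^2.
sigma = 6, sigma^2 = 36.
g22 = 0.055556

0.055556


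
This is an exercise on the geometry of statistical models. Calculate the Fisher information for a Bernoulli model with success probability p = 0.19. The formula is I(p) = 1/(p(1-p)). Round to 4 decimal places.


For Bernoulli(p), Fisher information is I(p) = 1/(p*(1-p)).
p = 0.19, 1-p = 0.81.
p*(1-p) = 0.1539.
I(p) = 1/0.1539 = 6.4977

6.4977


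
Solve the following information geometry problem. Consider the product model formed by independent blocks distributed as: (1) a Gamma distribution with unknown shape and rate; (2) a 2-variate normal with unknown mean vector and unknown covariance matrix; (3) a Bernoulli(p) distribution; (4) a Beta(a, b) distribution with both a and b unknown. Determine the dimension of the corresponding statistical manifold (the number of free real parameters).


The dimension of a statistical manifold equals the number of free
(independent) real parameters of the model. For a product of independent
blocks the parameter counts add.
- Gamma (shape, rate): 2.
- 2-variate normal: 2 (mean) + 2*3/2 = 3 (symmetric covariance) = 5.
- Bernoulli (p): 1.
- Beta (a, b): 2.
Total = 2 + 5 + 1 + 2 = 10.
Dimension = 10

10


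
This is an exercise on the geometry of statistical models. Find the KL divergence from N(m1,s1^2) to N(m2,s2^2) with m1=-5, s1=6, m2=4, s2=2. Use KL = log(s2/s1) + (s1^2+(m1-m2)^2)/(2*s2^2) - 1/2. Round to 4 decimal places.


KL divergence between normal distributions:
KL = log(s2/s1) + (s1^2 + (m1-m2)^2)/(2*s2^2) - 1/2.
log(2/6) = -1.098612.
(6^2 + (-5-4)^2)/(2*2^2) = (36 + 81)/8 = 14.625.
KL = -1.098612 + 14.625 - 0.5 = 13.0264

13.0264


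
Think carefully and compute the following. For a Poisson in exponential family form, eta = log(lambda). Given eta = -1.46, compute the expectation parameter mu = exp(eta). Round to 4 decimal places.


Expectation parameter for Poisson exponential family:
mu = exp(eta).
eta = -1.46.
mu = exp(-1.46) = 0.2322

0.2322


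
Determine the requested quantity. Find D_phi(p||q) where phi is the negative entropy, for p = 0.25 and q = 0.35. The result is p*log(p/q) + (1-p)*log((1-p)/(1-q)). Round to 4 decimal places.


Bregman divergence with negative entropy generator:
D = p*log(p/q) + (1-p)*log((1-p)/(1-q)).
p = 0.25, q = 0.35.
p*log(p/q) = 0.25*log(0.25/0.35) = -0.084118.
(1-p)*log((1-p)/(1-q)) = 0.75*log(0.75/0.65) = 0.107326.
D = -0.084118 + 0.107326 = 0.0232

0.0232


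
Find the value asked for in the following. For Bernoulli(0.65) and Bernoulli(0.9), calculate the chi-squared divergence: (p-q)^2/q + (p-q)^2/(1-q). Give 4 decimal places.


Chi-squared divergence between Bernoulli distributions:
chi^2 = (p-q)^2/q + (p-q)^2/(1-q).
p = 0.65, q = 0.9, p-q = -0.25.
(p-q)^2 = 0.0625.
term1 = 0.0625/0.9 = 0.069444.
term2 = 0.0625/0.1 = 0.625.
chi^2 = 0.069444 + 0.625 = 0.6944

0.6944


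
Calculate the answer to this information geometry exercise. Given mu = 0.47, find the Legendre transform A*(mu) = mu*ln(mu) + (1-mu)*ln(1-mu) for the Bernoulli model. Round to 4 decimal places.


Legendre transform for Bernoulli:
A*(mu) = mu*log(mu) + (1-mu)*log(1-mu).
mu = 0.47, 1-mu = 0.53.
mu*log(mu) = 0.47*log(0.47) = -0.354861.
(1-mu)*log(1-mu) = 0.53*log(0.53) = -0.336485.
A* = -0.354861 + -0.336485 = -0.6913

-0.6913


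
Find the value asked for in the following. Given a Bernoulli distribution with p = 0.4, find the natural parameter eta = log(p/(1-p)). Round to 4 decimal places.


Natural parameter for Bernoulli: eta = log(p/(1-p)).
p = 0.4, 1-p = 0.6.
p/(1-p) = 0.666667.
eta = log(0.666667) = -0.4055

-0.4055


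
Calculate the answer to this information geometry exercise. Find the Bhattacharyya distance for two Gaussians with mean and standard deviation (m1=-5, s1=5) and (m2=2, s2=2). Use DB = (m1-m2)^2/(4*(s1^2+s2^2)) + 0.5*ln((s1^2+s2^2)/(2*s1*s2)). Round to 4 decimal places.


Bhattacharyya distance between two Gaussians:
DB = (m1-m2)^2/(4*(s1^2+s2^2)) + (1/2)*ln((s1^2+s2^2)/(2*s1*s2)).
(m1-m2)^2 = (-7)^2 = 49.
s1^2+s2^2 = 25 + 4 = 29.
term1 = 49/116 = 0.422414.
term2 = 0.5*ln(29/20.0) = 0.185782.
DB = 0.422414 + 0.185782 = 0.6082

0.6082


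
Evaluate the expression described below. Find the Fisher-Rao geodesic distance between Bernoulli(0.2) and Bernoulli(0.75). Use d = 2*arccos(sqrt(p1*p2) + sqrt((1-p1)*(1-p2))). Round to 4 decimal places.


Geodesic distance on Bernoulli manifold:
d(p1,p2) = 2*arccos(sqrt(p1*p2) + sqrt((1-p1)*(1-p2))).
sqrt(p1*p2) = sqrt(0.2*0.75) = 0.387298.
sqrt((1-p1)*(1-p2)) = sqrt(0.8*0.25) = 0.447214.
arg = 0.387298 + 0.447214 = 0.834512.
d = 2*arccos(0.834512) = 1.1671

1.1671


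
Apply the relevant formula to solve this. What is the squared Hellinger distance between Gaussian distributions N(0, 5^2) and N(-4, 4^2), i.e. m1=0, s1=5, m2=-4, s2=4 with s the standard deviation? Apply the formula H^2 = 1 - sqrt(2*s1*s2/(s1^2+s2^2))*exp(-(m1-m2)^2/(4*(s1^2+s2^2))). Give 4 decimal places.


Squared Hellinger distance for Gaussians:
H^2 = 1 - sqrt(2*s1*s2/(s1^2+s2^2)) * exp(-(m1-m2)^2/(4*(s1^2+s2^2))).
s1^2 = 25, s2^2 = 16, s1^2+s2^2 = 41.
sqrt(2*5*4/(41)) = 0.98773.
(m1-m2)^2 = (4)^2 = 16.
exp(-16/(4*41)) = exp(-0.097561) = 0.907047.
H^2 = 1 - 0.98773*0.907047 = 0.1041

0.1041


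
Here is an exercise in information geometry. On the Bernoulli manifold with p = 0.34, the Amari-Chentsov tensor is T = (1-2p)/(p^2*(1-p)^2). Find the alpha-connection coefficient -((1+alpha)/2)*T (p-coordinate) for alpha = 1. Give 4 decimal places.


Skewness (Amari-Chentsov) tensor: T = (1-2p)/(p^2*(1-p)^2).
p = 0.34, 1-2p = 0.32, p^2 = 0.1156, (1-p)^2 = 0.4356.
T = 0.32/(0.1156 * 0.4356) = 6.354835.
In the p-coordinate, Gamma^(alpha) = Gamma^(0) - (alpha/2)*T with Gamma^(0) = (1/2)*g'(p) = -T/2,
so Gamma^(alpha) = -((1+alpha)/2)*T.
alpha = 1, -(1+alpha)/2 = -1.0.
Gamma = -1.0 * 6.354835 = -6.3548

-6.3548


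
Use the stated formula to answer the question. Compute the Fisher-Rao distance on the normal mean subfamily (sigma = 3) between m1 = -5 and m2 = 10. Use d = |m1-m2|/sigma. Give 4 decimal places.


On the fixed-variance normal subfamily, geodesic distance = |m1-m2|/sigma.
|-5 - 10| = 15.
sigma = 3.
d = 15/3 = 5.0000

5.0000


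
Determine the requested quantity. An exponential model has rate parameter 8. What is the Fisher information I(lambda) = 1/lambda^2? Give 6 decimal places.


Fisher information for exponential: I(lambda) = 1/lambda^2.
lambda = 8, lambda^2 = 64.
I = 1/64 = 0.015625

0.015625


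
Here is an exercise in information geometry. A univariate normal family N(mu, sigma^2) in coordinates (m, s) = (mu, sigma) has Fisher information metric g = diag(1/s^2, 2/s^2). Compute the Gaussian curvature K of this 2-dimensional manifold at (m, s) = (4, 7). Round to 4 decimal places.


The metric has the form g = (A dm^2 + B ds^2)/s^2 with A = 1, B = 2.
Substitute u = sqrt(A/B)*m: g = B*(du^2 + ds^2)/s^2, i.e. B times the
Poincare upper half-plane metric, which has constant Gaussian curvature -1.
Scaling a 2D metric by a constant c divides the Gaussian curvature by c,
so K = -1/B = -1/(2) = -0.5000 everywhere (the point (m, s) = (4, 7) is irrelevant:
the curvature is constant).
The requested Gaussian curvature is K = -0.5000.

-0.5000


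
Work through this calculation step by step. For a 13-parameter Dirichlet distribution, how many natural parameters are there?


Exponential family dimension calculation:
Dirichlet with 13 components has 13 natural parameters.

13


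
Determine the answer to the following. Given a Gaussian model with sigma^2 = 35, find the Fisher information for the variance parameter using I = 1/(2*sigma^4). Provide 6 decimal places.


Fisher information for variance: I(sigma^2) = 1/(2*sigma^4).
sigma^2 = 35, so sigma^4 = 1225.
I = 1/(2*1225) = 1/2450 = 0.000408

0.000408


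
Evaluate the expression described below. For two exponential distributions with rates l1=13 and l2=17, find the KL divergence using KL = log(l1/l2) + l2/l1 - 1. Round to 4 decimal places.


KL divergence for exponential family:
KL = log(l1/l2) + l2/l1 - 1.
log(13/17) = -0.268264.
17/13 = 1.307692.
KL = -0.268264 + 1.307692 - 1 = 0.0394

0.0394


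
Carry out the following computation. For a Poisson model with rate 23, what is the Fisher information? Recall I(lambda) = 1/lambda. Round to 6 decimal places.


Fisher information for Poisson: I(lambda) = 1/lambda.
lambda = 23.
I(lambda) = 1/23 = 0.043478

0.043478


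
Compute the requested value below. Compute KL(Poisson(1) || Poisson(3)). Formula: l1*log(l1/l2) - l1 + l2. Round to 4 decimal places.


KL divergence for Poisson:
KL = l1*log(l1/l2) - l1 + l2.
l1 = 1, l2 = 3.
log(1/3) = -1.098612.
l1*log(l1/l2) = 1 * -1.098612 = -1.098612.
KL = -1.098612 - 1 + 3 = 0.9014

0.9014


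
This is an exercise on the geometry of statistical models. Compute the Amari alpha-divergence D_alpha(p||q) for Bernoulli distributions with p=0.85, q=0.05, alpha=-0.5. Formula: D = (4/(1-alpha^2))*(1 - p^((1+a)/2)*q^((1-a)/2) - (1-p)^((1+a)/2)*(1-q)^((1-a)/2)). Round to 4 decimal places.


Amari alpha-divergence:
D = (4/(1-alpha^2))*(1 - p^((1+a)/2)*q^((1-a)/2) - (1-p)^((1+a)/2)*(1-q)^((1-a)/2)).
alpha = -0.5, p = 0.85, q = 0.05.
e1 = (1+alpha)/2 = 0.25, e2 = (1-alpha)/2 = 0.75.
t1 = p^e1 * q^e2 = 0.85^0.25 * 0.05^0.75 = 0.101527.
t2 = (1-p)^e1 * (1-q)^e2 = 0.15^0.25 * 0.95^0.75 = 0.598847.
4/(1-alpha^2) = 5.333333.
D = 5.333333*(1 - 0.101527 - 0.598847) = 1.5980

1.5980


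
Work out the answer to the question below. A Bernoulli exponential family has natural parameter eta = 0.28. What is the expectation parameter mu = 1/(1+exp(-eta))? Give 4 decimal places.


Dual coordinate (expectation parameter) for Bernoulli:
mu = 1/(1+exp(-eta)).
eta = 0.28.
exp(-eta) = exp(-0.28) = 0.755784.
mu = 1/(1+0.755784) = 0.5695

0.5695


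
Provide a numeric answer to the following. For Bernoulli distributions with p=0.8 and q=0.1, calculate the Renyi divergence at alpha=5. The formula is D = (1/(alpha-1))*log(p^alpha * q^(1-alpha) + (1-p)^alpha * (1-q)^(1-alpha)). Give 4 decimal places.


Renyi divergence of order alpha between Bernoulli distributions:
D = (1/(alpha-1))*log(p^alpha * q^(1-alpha) + (1-p)^alpha * (1-q)^(1-alpha)).
alpha = 5, p = 0.8, q = 0.1.
p^alpha * q^(1-alpha) = 0.8^5 * 0.1^-4 = 3276.8.
(1-p)^alpha * (1-q)^(1-alpha) = 0.2^5 * 0.9^-4 = 0.000488.
sum = 3276.8 + 0.000488 = 3276.800488.
D = (1/4)*log(3276.800488) = 2.0237

2.0237


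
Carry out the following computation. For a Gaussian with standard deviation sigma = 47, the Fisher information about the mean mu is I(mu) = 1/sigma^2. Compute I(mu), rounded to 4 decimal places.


The Fisher information for the mean of a normal distribution is I(mu) = 1/sigma^2.
sigma = 47, so sigma^2 = 2209.
I(mu) = 1/2209 = 0.0005

0.0005


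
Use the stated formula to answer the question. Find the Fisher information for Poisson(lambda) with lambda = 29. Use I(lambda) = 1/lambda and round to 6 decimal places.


Fisher information for Poisson: I(lambda) = 1/lambda.
lambda = 29.
I(lambda) = 1/29 = 0.034483

0.034483


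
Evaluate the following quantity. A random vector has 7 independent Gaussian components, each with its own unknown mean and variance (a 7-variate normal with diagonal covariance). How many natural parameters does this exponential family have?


Exponential family dimension calculation:
Each univariate normal has two natural parameters (mu/sigma^2 and -1/(2 sigma^2)).
With 7 independent components, dim = 2 * 7 = 14.

14


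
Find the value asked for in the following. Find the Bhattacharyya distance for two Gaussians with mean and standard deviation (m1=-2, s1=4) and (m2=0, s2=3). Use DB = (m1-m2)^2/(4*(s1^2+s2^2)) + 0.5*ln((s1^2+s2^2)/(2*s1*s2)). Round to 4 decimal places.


Bhattacharyya distance between two Gaussians:
DB = (m1-m2)^2/(4*(s1^2+s2^2)) + (1/2)*ln((s1^2+s2^2)/(2*s1*s2)).
(m1-m2)^2 = (-2)^2 = 4.
s1^2+s2^2 = 16 + 9 = 25.
term1 = 4/100 = 0.04.
term2 = 0.5*ln(25/24.0) = 0.020411.
DB = 0.04 + 0.020411 = 0.0604

0.0604


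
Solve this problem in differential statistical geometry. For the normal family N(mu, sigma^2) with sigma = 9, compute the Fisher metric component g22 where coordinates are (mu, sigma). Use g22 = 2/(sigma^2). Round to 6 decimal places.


For the 2-parameter normal family, the Fisher metric has:
  g11 = 1/sigma^2, g22 = 2/sigma^2.
sigma = 9, sigma^2 = 81.
g22 = 0.024691

0.024691


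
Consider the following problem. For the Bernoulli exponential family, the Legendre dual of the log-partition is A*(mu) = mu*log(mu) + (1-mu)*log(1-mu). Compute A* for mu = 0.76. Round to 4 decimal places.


Legendre transform for Bernoulli:
A*(mu) = mu*log(mu) + (1-mu)*log(1-mu).
mu = 0.76, 1-mu = 0.24.
mu*log(mu) = 0.76*log(0.76) = -0.208572.
(1-mu)*log(1-mu) = 0.24*log(0.24) = -0.342508.
A* = -0.208572 + -0.342508 = -0.5511

-0.5511


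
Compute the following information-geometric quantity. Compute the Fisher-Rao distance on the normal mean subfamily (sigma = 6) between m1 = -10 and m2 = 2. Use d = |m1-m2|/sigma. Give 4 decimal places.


On the fixed-variance normal subfamily, geodesic distance = |m1-m2|/sigma.
|-10 - 2| = 12.
sigma = 6.
d = 12/6 = 2.0000

2.0000


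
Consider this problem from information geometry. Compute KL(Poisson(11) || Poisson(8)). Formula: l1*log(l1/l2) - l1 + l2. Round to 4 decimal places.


KL divergence for Poisson:
KL = l1*log(l1/l2) - l1 + l2.
l1 = 11, l2 = 8.
log(11/8) = 0.318454.
l1*log(l1/l2) = 11 * 0.318454 = 3.502991.
KL = 3.502991 - 11 + 8 = 0.5030

0.5030


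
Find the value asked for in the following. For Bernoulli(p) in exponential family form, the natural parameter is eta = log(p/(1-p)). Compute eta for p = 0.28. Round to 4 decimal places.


Natural parameter for Bernoulli: eta = log(p/(1-p)).
p = 0.28, 1-p = 0.72.
p/(1-p) = 0.388889.
eta = log(0.388889) = -0.9445

-0.9445


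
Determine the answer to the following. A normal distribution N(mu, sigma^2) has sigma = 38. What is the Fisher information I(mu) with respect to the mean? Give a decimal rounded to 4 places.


The Fisher information for the mean of a normal distribution is I(mu) = 1/sigma^2.
sigma = 38, so sigma^2 = 1444.
I(mu) = 1/1444 = 0.0007

0.0007


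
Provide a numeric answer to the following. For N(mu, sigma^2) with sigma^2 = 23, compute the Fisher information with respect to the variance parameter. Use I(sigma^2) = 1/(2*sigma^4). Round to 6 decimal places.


Fisher information for variance: I(sigma^2) = 1/(2*sigma^4).
sigma^2 = 23, so sigma^4 = 529.
I = 1/(2*529) = 1/1058 = 0.000945

0.000945


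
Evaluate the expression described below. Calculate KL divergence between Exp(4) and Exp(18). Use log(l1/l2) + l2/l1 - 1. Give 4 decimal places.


KL divergence for exponential family:
KL = log(l1/l2) + l2/l1 - 1.
log(4/18) = -1.504077.
18/4 = 4.5.
KL = -1.504077 + 4.5 - 1 = 1.9959

1.9959


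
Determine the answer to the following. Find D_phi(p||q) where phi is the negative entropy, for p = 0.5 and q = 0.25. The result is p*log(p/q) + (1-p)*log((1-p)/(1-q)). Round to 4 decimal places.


Bregman divergence with negative entropy generator:
D = p*log(p/q) + (1-p)*log((1-p)/(1-q)).
p = 0.5, q = 0.25.
p*log(p/q) = 0.5*log(0.5/0.25) = 0.346574.
(1-p)*log((1-p)/(1-q)) = 0.5*log(0.5/0.75) = -0.202733.
D = 0.346574 + -0.202733 = 0.1438

0.1438


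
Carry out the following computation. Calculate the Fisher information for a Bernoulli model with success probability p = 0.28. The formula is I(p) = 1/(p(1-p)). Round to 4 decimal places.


For Bernoulli(p), Fisher information is I(p) = 1/(p*(1-p)).
p = 0.28, 1-p = 0.72.
p*(1-p) = 0.2016.
I(p) = 1/0.2016 = 4.9603

4.9603


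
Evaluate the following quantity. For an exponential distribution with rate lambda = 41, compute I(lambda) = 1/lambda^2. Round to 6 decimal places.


Fisher information for exponential: I(lambda) = 1/lambda^2.
lambda = 41, lambda^2 = 1681.
I = 1/1681 = 0.000595

0.000595


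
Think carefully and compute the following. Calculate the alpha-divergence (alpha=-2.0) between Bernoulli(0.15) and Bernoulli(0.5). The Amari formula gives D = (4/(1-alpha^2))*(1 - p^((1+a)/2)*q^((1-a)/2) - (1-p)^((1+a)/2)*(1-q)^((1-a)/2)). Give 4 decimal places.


Amari alpha-divergence:
D = (4/(1-alpha^2))*(1 - p^((1+a)/2)*q^((1-a)/2) - (1-p)^((1+a)/2)*(1-q)^((1-a)/2)).
alpha = -2.0, p = 0.15, q = 0.5.
e1 = (1+alpha)/2 = -0.5, e2 = (1-alpha)/2 = 1.5.
t1 = p^e1 * q^e2 = 0.15^-0.5 * 0.5^1.5 = 0.912871.
t2 = (1-p)^e1 * (1-q)^e2 = 0.85^-0.5 * 0.5^1.5 = 0.383482.
4/(1-alpha^2) = -1.333333.
D = -1.333333*(1 - 0.912871 - 0.383482) = 0.3951

0.3951


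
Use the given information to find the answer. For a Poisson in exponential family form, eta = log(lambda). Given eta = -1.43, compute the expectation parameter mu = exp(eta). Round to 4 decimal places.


Expectation parameter for Poisson exponential family:
mu = exp(eta).
eta = -1.43.
mu = exp(-1.43) = 0.2393

0.2393


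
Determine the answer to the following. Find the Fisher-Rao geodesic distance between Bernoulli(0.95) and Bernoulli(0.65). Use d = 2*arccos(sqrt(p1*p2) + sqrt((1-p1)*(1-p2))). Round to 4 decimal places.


Geodesic distance on Bernoulli manifold:
d(p1,p2) = 2*arccos(sqrt(p1*p2) + sqrt((1-p1)*(1-p2))).
sqrt(p1*p2) = sqrt(0.95*0.65) = 0.785812.
sqrt((1-p1)*(1-p2)) = sqrt(0.05*0.35) = 0.132288.
arg = 0.785812 + 0.132288 = 0.918099.
d = 2*arccos(0.918099) = 0.8151

0.8151


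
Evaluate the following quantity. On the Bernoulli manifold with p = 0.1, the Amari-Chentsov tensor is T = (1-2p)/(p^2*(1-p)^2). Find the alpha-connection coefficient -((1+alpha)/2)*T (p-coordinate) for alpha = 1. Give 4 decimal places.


Skewness (Amari-Chentsov) tensor: T = (1-2p)/(p^2*(1-p)^2).
p = 0.1, 1-2p = 0.8, p^2 = 0.01, (1-p)^2 = 0.81.
T = 0.8/(0.01 * 0.81) = 98.765432.
In the p-coordinate, Gamma^(alpha) = Gamma^(0) - (alpha/2)*T with Gamma^(0) = (1/2)*g'(p) = -T/2,
so Gamma^(alpha) = -((1+alpha)/2)*T.
alpha = 1, -(1+alpha)/2 = -1.0.
Gamma = -1.0 * 98.765432 = -98.7654

-98.7654


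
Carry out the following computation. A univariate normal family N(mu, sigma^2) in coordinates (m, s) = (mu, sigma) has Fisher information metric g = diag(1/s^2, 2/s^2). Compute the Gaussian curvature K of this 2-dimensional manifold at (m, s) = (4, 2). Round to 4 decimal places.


The metric has the form g = (A dm^2 + B ds^2)/s^2 with A = 1, B = 2.
Substitute u = sqrt(A/B)*m: g = B*(du^2 + ds^2)/s^2, i.e. B times the
Poincare upper half-plane metric, which has constant Gaussian curvature -1.
Scaling a 2D metric by a constant c divides the Gaussian curvature by c,
so K = -1/B = -1/(2) = -0.5000 everywhere (the point (m, s) = (4, 2) is irrelevant:
the curvature is constant).
The requested Gaussian curvature is K = -0.5000.

-0.5000


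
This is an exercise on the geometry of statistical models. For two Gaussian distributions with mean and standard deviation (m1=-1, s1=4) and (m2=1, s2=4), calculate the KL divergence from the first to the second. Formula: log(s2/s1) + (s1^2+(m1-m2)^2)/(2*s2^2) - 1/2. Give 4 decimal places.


KL divergence between normal distributions:
KL = log(s2/s1) + (s1^2 + (m1-m2)^2)/(2*s2^2) - 1/2.
log(4/4) = 0.0.
(4^2 + (-1-1)^2)/(2*4^2) = (16 + 4)/32 = 0.625.
KL = 0.0 + 0.625 - 0.5 = 0.1250

0.1250


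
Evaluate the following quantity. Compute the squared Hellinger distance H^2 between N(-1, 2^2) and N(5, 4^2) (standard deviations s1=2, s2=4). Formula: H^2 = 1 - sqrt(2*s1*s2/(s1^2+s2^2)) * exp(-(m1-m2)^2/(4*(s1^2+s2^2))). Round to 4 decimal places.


Squared Hellinger distance for Gaussians:
H^2 = 1 - sqrt(2*s1*s2/(s1^2+s2^2)) * exp(-(m1-m2)^2/(4*(s1^2+s2^2))).
s1^2 = 4, s2^2 = 16, s1^2+s2^2 = 20.
sqrt(2*2*4/(20)) = 0.894427.
(m1-m2)^2 = (-6)^2 = 36.
exp(-36/(4*20)) = exp(-0.45) = 0.637628.
H^2 = 1 - 0.894427*0.637628 = 0.4297

0.4297


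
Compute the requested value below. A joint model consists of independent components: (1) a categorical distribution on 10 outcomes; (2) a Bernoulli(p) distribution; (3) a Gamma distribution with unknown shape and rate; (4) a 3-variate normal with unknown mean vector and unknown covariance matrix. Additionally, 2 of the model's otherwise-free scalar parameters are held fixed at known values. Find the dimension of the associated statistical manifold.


The dimension of a statistical manifold equals the number of free
(independent) real parameters of the model. For a product of independent
blocks the parameter counts add.
- categorical on 10 outcomes (probabilities sum to 1): 10-1 = 9.
- Bernoulli (p): 1.
- Gamma (shape, rate): 2.
- 3-variate normal: 3 (mean) + 3*4/2 = 6 (symmetric covariance) = 9.
Total = 9 + 1 + 2 + 9 = 21.
2 parameter(s) fixed at known values: 21 - 2 = 19.
Dimension = 19

19


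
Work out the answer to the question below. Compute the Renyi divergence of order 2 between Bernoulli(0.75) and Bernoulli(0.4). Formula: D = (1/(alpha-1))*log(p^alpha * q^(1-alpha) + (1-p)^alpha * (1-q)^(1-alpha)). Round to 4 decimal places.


Renyi divergence of order alpha between Bernoulli distributions:
D = (1/(alpha-1))*log(p^alpha * q^(1-alpha) + (1-p)^alpha * (1-q)^(1-alpha)).
alpha = 2, p = 0.75, q = 0.4.
p^alpha * q^(1-alpha) = 0.75^2 * 0.4^-1 = 1.40625.
(1-p)^alpha * (1-q)^(1-alpha) = 0.25^2 * 0.6^-1 = 0.104167.
sum = 1.40625 + 0.104167 = 1.510417.
D = (1/1)*log(1.510417) = 0.4124

0.4124


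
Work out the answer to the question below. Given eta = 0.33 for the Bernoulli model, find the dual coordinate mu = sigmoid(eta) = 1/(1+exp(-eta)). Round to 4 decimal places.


Dual coordinate (expectation parameter) for Bernoulli:
mu = 1/(1+exp(-eta)).
eta = 0.33.
exp(-eta) = exp(-0.33) = 0.718924.
mu = 1/(1+0.718924) = 0.5818

0.5818


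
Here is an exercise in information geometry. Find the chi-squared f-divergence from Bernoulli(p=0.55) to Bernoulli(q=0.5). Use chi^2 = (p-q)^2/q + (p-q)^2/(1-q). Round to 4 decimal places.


Chi-squared divergence between Bernoulli distributions:
chi^2 = (p-q)^2/q + (p-q)^2/(1-q).
p = 0.55, q = 0.5, p-q = 0.05.
(p-q)^2 = 0.0025.
term1 = 0.0025/0.5 = 0.005.
term2 = 0.0025/0.5 = 0.005.
chi^2 = 0.005 + 0.005 = 0.0100

0.0100


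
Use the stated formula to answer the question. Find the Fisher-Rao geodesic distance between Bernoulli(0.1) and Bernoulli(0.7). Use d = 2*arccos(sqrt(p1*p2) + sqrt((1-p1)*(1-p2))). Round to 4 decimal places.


Geodesic distance on Bernoulli manifold:
d(p1,p2) = 2*arccos(sqrt(p1*p2) + sqrt((1-p1)*(1-p2))).
sqrt(p1*p2) = sqrt(0.1*0.7) = 0.264575.
sqrt((1-p1)*(1-p2)) = sqrt(0.9*0.3) = 0.519615.
arg = 0.264575 + 0.519615 = 0.78419.
d = 2*arccos(0.78419) = 1.3388

1.3388


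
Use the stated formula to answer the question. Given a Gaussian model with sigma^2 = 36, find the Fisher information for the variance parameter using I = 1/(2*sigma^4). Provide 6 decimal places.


Fisher information for variance: I(sigma^2) = 1/(2*sigma^4).
sigma^2 = 36, so sigma^4 = 1296.
I = 1/(2*1296) = 1/2592 = 0.000386

0.000386


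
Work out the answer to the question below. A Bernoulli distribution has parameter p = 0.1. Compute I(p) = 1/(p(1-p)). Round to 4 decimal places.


For Bernoulli(p), Fisher information is I(p) = 1/(p*(1-p)).
p = 0.1, 1-p = 0.9.
p*(1-p) = 0.09.
I(p) = 1/0.09 = 11.1111

11.1111


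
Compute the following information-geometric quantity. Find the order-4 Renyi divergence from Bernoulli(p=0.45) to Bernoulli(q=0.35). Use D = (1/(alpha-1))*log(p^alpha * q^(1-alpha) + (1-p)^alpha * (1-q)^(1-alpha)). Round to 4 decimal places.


Renyi divergence of order alpha between Bernoulli distributions:
D = (1/(alpha-1))*log(p^alpha * q^(1-alpha) + (1-p)^alpha * (1-q)^(1-alpha)).
alpha = 4, p = 0.45, q = 0.35.
p^alpha * q^(1-alpha) = 0.45^4 * 0.35^-3 = 0.956414.
(1-p)^alpha * (1-q)^(1-alpha) = 0.55^4 * 0.65^-3 = 0.333204.
sum = 0.956414 + 0.333204 = 1.289618.
D = (1/3)*log(1.289618) = 0.0848

0.0848
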